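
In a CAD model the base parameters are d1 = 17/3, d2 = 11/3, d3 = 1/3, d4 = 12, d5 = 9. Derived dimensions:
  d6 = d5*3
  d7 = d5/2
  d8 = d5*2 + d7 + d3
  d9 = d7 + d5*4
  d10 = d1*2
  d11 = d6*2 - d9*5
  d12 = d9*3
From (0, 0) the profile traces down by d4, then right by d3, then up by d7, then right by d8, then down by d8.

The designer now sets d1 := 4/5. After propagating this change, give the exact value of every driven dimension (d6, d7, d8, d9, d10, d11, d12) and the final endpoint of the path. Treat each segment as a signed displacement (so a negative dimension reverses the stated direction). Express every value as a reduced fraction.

d6 = 27
d7 = 9/2
d8 = 137/6
d9 = 81/2
d10 = 8/5
d11 = -297/2
d12 = 243/2
endpoint = (139/6, -91/3)

Apply edit: d1 := 4/5
  d6 = d5*3 = 27
  d7 = d5/2 = 9/2
  d8 = d5*2 + d7 + d3 = 137/6
  d9 = d7 + d5*4 = 81/2
  d10 = d1*2 = 8/5
  d11 = d6*2 - d9*5 = -297/2
  d12 = d9*3 = 243/2
Walk from origin (0, 0):
  seg 1: down by d4 = 12 → (0, -12)
  seg 2: right by d3 = 1/3 → (1/3, -12)
  seg 3: up by d7 = 9/2 → (1/3, -15/2)
  seg 4: right by d8 = 137/6 → (139/6, -15/2)
  seg 5: down by d8 = 137/6 → (139/6, -91/3)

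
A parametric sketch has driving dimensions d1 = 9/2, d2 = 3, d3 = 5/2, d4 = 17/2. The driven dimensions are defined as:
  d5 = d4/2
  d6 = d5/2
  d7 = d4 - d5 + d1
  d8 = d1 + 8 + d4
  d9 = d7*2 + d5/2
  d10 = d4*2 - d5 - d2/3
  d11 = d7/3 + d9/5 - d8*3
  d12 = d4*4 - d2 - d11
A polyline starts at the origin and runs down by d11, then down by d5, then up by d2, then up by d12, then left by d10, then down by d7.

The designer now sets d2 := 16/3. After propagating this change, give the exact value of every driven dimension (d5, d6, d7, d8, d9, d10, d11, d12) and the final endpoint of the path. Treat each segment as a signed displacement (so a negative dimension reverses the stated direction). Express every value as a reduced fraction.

Apply edit: d2 := 16/3
  d5 = d4/2 = 17/4
  d6 = d5/2 = 17/8
  d7 = d4 - d5 + d1 = 35/4
  d8 = d1 + 8 + d4 = 21
  d9 = d7*2 + d5/2 = 157/8
  d10 = d4*2 - d5 - d2/3 = 395/36
  d11 = d7/3 + d9/5 - d8*3 = -6739/120
  d12 = d4*4 - d2 - d11 = 3393/40
Walk from origin (0, 0):
  seg 1: down by d11 = -6739/120 → (0, 6739/120)
  seg 2: down by d5 = 17/4 → (0, 6229/120)
  seg 3: up by d2 = 16/3 → (0, 6869/120)
  seg 4: up by d12 = 3393/40 → (0, 2131/15)
  seg 5: left by d10 = 395/36 → (-395/36, 2131/15)
  seg 6: down by d7 = 35/4 → (-395/36, 7999/60)

d5 = 17/4
d6 = 17/8
d7 = 35/4
d8 = 21
d9 = 157/8
d10 = 395/36
d11 = -6739/120
d12 = 3393/40
endpoint = (-395/36, 7999/60)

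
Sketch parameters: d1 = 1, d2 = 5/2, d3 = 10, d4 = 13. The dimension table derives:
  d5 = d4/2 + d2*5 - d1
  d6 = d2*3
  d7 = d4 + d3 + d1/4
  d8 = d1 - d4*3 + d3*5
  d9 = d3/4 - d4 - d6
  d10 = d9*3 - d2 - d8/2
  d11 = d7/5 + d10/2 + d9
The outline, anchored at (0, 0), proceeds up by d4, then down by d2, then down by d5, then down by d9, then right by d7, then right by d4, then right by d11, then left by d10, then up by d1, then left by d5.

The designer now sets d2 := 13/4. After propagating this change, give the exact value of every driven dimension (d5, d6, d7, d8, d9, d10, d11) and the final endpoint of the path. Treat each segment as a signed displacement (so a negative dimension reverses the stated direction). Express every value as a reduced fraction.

d5 = 87/4
d6 = 39/4
d7 = 93/4
d8 = 12
d9 = -81/4
d10 = -70
d11 = -253/5
endpoint = (339/10, 37/4)

Apply edit: d2 := 13/4
  d5 = d4/2 + d2*5 - d1 = 87/4
  d6 = d2*3 = 39/4
  d7 = d4 + d3 + d1/4 = 93/4
  d8 = d1 - d4*3 + d3*5 = 12
  d9 = d3/4 - d4 - d6 = -81/4
  d10 = d9*3 - d2 - d8/2 = -70
  d11 = d7/5 + d10/2 + d9 = -253/5
Walk from origin (0, 0):
  seg 1: up by d4 = 13 → (0, 13)
  seg 2: down by d2 = 13/4 → (0, 39/4)
  seg 3: down by d5 = 87/4 → (0, -12)
  seg 4: down by d9 = -81/4 → (0, 33/4)
  seg 5: right by d7 = 93/4 → (93/4, 33/4)
  seg 6: right by d4 = 13 → (145/4, 33/4)
  seg 7: right by d11 = -253/5 → (-287/20, 33/4)
  seg 8: left by d10 = -70 → (1113/20, 33/4)
  seg 9: up by d1 = 1 → (1113/20, 37/4)
  seg 10: left by d5 = 87/4 → (339/10, 37/4)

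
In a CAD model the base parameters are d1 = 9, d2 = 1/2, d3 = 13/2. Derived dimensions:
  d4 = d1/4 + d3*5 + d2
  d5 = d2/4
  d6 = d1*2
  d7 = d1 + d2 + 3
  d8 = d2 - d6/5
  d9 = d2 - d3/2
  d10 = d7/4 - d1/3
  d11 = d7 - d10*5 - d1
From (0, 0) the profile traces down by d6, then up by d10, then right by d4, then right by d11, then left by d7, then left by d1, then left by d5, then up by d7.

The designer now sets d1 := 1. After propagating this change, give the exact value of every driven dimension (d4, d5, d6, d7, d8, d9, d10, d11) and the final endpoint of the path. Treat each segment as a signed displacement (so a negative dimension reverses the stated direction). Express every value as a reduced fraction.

d4 = 133/4
d5 = 1/8
d6 = 2
d7 = 9/2
d8 = 1/10
d9 = -11/4
d10 = 19/24
d11 = -11/24
endpoint = (163/6, 79/24)

Apply edit: d1 := 1
  d4 = d1/4 + d3*5 + d2 = 133/4
  d5 = d2/4 = 1/8
  d6 = d1*2 = 2
  d7 = d1 + d2 + 3 = 9/2
  d8 = d2 - d6/5 = 1/10
  d9 = d2 - d3/2 = -11/4
  d10 = d7/4 - d1/3 = 19/24
  d11 = d7 - d10*5 - d1 = -11/24
Walk from origin (0, 0):
  seg 1: down by d6 = 2 → (0, -2)
  seg 2: up by d10 = 19/24 → (0, -29/24)
  seg 3: right by d4 = 133/4 → (133/4, -29/24)
  seg 4: right by d11 = -11/24 → (787/24, -29/24)
  seg 5: left by d7 = 9/2 → (679/24, -29/24)
  seg 6: left by d1 = 1 → (655/24, -29/24)
  seg 7: left by d5 = 1/8 → (163/6, -29/24)
  seg 8: up by d7 = 9/2 → (163/6, 79/24)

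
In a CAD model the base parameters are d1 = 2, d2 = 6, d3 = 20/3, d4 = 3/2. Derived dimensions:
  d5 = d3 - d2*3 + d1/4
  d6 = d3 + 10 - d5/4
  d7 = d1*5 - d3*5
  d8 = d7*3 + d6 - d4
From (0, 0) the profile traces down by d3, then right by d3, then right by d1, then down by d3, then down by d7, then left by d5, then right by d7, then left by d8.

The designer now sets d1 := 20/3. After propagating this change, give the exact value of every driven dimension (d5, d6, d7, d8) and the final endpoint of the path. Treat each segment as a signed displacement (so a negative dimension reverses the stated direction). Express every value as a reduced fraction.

Apply edit: d1 := 20/3
  d5 = d3 - d2*3 + d1/4 = -29/3
  d6 = d3 + 10 - d5/4 = 229/12
  d7 = d1*5 - d3*5 = 0
  d8 = d7*3 + d6 - d4 = 211/12
Walk from origin (0, 0):
  seg 1: down by d3 = 20/3 → (0, -20/3)
  seg 2: right by d3 = 20/3 → (20/3, -20/3)
  seg 3: right by d1 = 20/3 → (40/3, -20/3)
  seg 4: down by d3 = 20/3 → (40/3, -40/3)
  seg 5: down by d7 = 0 → (40/3, -40/3)
  seg 6: left by d5 = -29/3 → (23, -40/3)
  seg 7: right by d7 = 0 → (23, -40/3)
  seg 8: left by d8 = 211/12 → (65/12, -40/3)

d5 = -29/3
d6 = 229/12
d7 = 0
d8 = 211/12
endpoint = (65/12, -40/3)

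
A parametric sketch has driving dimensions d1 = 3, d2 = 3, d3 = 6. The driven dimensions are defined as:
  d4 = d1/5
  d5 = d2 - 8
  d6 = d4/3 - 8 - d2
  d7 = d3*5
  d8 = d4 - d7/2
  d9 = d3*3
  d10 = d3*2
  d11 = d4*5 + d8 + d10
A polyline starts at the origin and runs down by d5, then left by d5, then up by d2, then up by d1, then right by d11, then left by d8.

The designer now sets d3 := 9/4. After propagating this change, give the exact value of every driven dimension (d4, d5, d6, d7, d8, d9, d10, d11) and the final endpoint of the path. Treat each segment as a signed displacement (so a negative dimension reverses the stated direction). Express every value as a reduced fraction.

Apply edit: d3 := 9/4
  d4 = d1/5 = 3/5
  d5 = d2 - 8 = -5
  d6 = d4/3 - 8 - d2 = -54/5
  d7 = d3*5 = 45/4
  d8 = d4 - d7/2 = -201/40
  d9 = d3*3 = 27/4
  d10 = d3*2 = 9/2
  d11 = d4*5 + d8 + d10 = 99/40
Walk from origin (0, 0):
  seg 1: down by d5 = -5 → (0, 5)
  seg 2: left by d5 = -5 → (5, 5)
  seg 3: up by d2 = 3 → (5, 8)
  seg 4: up by d1 = 3 → (5, 11)
  seg 5: right by d11 = 99/40 → (299/40, 11)
  seg 6: left by d8 = -201/40 → (25/2, 11)

d4 = 3/5
d5 = -5
d6 = -54/5
d7 = 45/4
d8 = -201/40
d9 = 27/4
d10 = 9/2
d11 = 99/40
endpoint = (25/2, 11)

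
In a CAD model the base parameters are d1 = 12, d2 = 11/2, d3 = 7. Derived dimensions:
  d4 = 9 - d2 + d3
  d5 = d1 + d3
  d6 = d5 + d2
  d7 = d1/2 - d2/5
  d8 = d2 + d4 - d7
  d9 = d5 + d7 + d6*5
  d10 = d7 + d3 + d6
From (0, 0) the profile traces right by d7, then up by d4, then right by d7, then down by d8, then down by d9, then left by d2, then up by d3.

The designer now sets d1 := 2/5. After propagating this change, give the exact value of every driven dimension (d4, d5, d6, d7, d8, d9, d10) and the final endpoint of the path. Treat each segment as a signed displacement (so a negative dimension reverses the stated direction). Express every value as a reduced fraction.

d4 = 21/2
d5 = 37/5
d6 = 129/10
d7 = -9/10
d8 = 169/10
d9 = 71
d10 = 19
endpoint = (-73/10, -352/5)

Apply edit: d1 := 2/5
  d4 = 9 - d2 + d3 = 21/2
  d5 = d1 + d3 = 37/5
  d6 = d5 + d2 = 129/10
  d7 = d1/2 - d2/5 = -9/10
  d8 = d2 + d4 - d7 = 169/10
  d9 = d5 + d7 + d6*5 = 71
  d10 = d7 + d3 + d6 = 19
Walk from origin (0, 0):
  seg 1: right by d7 = -9/10 → (-9/10, 0)
  seg 2: up by d4 = 21/2 → (-9/10, 21/2)
  seg 3: right by d7 = -9/10 → (-9/5, 21/2)
  seg 4: down by d8 = 169/10 → (-9/5, -32/5)
  seg 5: down by d9 = 71 → (-9/5, -387/5)
  seg 6: left by d2 = 11/2 → (-73/10, -387/5)
  seg 7: up by d3 = 7 → (-73/10, -352/5)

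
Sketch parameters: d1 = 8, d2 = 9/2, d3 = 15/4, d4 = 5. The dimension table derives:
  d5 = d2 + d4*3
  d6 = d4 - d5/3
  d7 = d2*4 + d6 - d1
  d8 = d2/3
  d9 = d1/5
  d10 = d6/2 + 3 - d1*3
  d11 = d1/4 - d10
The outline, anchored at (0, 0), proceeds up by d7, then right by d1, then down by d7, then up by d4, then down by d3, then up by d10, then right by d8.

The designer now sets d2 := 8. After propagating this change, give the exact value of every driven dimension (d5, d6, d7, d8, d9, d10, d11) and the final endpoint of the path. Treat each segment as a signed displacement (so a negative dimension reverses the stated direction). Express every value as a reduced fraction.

d5 = 23
d6 = -8/3
d7 = 64/3
d8 = 8/3
d9 = 8/5
d10 = -67/3
d11 = 73/3
endpoint = (32/3, -253/12)

Apply edit: d2 := 8
  d5 = d2 + d4*3 = 23
  d6 = d4 - d5/3 = -8/3
  d7 = d2*4 + d6 - d1 = 64/3
  d8 = d2/3 = 8/3
  d9 = d1/5 = 8/5
  d10 = d6/2 + 3 - d1*3 = -67/3
  d11 = d1/4 - d10 = 73/3
Walk from origin (0, 0):
  seg 1: up by d7 = 64/3 → (0, 64/3)
  seg 2: right by d1 = 8 → (8, 64/3)
  seg 3: down by d7 = 64/3 → (8, 0)
  seg 4: up by d4 = 5 → (8, 5)
  seg 5: down by d3 = 15/4 → (8, 5/4)
  seg 6: up by d10 = -67/3 → (8, -253/12)
  seg 7: right by d8 = 8/3 → (32/3, -253/12)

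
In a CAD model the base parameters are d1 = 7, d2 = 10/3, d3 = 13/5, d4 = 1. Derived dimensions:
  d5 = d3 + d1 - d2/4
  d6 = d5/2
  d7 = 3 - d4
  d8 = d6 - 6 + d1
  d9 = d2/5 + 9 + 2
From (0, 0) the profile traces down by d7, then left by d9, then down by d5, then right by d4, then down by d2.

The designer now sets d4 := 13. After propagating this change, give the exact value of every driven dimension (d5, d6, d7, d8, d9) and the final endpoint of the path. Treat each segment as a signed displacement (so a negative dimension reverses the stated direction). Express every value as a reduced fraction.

Apply edit: d4 := 13
  d5 = d3 + d1 - d2/4 = 263/30
  d6 = d5/2 = 263/60
  d7 = 3 - d4 = -10
  d8 = d6 - 6 + d1 = 323/60
  d9 = d2/5 + 9 + 2 = 35/3
Walk from origin (0, 0):
  seg 1: down by d7 = -10 → (0, 10)
  seg 2: left by d9 = 35/3 → (-35/3, 10)
  seg 3: down by d5 = 263/30 → (-35/3, 37/30)
  seg 4: right by d4 = 13 → (4/3, 37/30)
  seg 5: down by d2 = 10/3 → (4/3, -21/10)

d5 = 263/30
d6 = 263/60
d7 = -10
d8 = 323/60
d9 = 35/3
endpoint = (4/3, -21/10)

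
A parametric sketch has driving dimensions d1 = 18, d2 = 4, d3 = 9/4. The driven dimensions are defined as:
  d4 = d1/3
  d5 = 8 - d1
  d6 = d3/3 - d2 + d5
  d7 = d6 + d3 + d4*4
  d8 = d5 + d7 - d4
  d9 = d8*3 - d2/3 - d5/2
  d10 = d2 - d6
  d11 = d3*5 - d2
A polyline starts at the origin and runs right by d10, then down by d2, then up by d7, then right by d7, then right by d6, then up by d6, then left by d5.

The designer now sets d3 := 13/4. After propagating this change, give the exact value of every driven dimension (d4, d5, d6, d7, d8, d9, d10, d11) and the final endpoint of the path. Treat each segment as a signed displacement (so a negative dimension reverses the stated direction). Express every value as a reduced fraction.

Apply edit: d3 := 13/4
  d4 = d1/3 = 6
  d5 = 8 - d1 = -10
  d6 = d3/3 - d2 + d5 = -155/12
  d7 = d6 + d3 + d4*4 = 43/3
  d8 = d5 + d7 - d4 = -5/3
  d9 = d8*3 - d2/3 - d5/2 = -4/3
  d10 = d2 - d6 = 203/12
  d11 = d3*5 - d2 = 49/4
Walk from origin (0, 0):
  seg 1: right by d10 = 203/12 → (203/12, 0)
  seg 2: down by d2 = 4 → (203/12, -4)
  seg 3: up by d7 = 43/3 → (203/12, 31/3)
  seg 4: right by d7 = 43/3 → (125/4, 31/3)
  seg 5: right by d6 = -155/12 → (55/3, 31/3)
  seg 6: up by d6 = -155/12 → (55/3, -31/12)
  seg 7: left by d5 = -10 → (85/3, -31/12)

d4 = 6
d5 = -10
d6 = -155/12
d7 = 43/3
d8 = -5/3
d9 = -4/3
d10 = 203/12
d11 = 49/4
endpoint = (85/3, -31/12)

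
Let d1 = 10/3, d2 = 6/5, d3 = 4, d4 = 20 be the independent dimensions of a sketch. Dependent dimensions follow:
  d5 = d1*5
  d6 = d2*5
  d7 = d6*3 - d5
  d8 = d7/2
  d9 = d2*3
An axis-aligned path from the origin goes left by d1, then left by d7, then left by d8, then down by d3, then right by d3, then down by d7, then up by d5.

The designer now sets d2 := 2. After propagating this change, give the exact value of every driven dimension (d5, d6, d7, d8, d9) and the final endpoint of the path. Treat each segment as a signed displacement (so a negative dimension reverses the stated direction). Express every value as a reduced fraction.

Apply edit: d2 := 2
  d5 = d1*5 = 50/3
  d6 = d2*5 = 10
  d7 = d6*3 - d5 = 40/3
  d8 = d7/2 = 20/3
  d9 = d2*3 = 6
Walk from origin (0, 0):
  seg 1: left by d1 = 10/3 → (-10/3, 0)
  seg 2: left by d7 = 40/3 → (-50/3, 0)
  seg 3: left by d8 = 20/3 → (-70/3, 0)
  seg 4: down by d3 = 4 → (-70/3, -4)
  seg 5: right by d3 = 4 → (-58/3, -4)
  seg 6: down by d7 = 40/3 → (-58/3, -52/3)
  seg 7: up by d5 = 50/3 → (-58/3, -2/3)

d5 = 50/3
d6 = 10
d7 = 40/3
d8 = 20/3
d9 = 6
endpoint = (-58/3, -2/3)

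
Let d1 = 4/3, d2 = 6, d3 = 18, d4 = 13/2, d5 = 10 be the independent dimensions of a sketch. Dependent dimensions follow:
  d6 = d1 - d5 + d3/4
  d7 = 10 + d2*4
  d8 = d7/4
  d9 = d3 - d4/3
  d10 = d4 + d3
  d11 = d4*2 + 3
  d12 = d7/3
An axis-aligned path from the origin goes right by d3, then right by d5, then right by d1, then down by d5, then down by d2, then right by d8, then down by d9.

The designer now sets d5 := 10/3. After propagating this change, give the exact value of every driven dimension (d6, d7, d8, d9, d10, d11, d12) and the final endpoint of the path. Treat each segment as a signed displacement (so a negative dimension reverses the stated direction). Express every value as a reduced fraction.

Apply edit: d5 := 10/3
  d6 = d1 - d5 + d3/4 = 5/2
  d7 = 10 + d2*4 = 34
  d8 = d7/4 = 17/2
  d9 = d3 - d4/3 = 95/6
  d10 = d4 + d3 = 49/2
  d11 = d4*2 + 3 = 16
  d12 = d7/3 = 34/3
Walk from origin (0, 0):
  seg 1: right by d3 = 18 → (18, 0)
  seg 2: right by d5 = 10/3 → (64/3, 0)
  seg 3: right by d1 = 4/3 → (68/3, 0)
  seg 4: down by d5 = 10/3 → (68/3, -10/3)
  seg 5: down by d2 = 6 → (68/3, -28/3)
  seg 6: right by d8 = 17/2 → (187/6, -28/3)
  seg 7: down by d9 = 95/6 → (187/6, -151/6)

d6 = 5/2
d7 = 34
d8 = 17/2
d9 = 95/6
d10 = 49/2
d11 = 16
d12 = 34/3
endpoint = (187/6, -151/6)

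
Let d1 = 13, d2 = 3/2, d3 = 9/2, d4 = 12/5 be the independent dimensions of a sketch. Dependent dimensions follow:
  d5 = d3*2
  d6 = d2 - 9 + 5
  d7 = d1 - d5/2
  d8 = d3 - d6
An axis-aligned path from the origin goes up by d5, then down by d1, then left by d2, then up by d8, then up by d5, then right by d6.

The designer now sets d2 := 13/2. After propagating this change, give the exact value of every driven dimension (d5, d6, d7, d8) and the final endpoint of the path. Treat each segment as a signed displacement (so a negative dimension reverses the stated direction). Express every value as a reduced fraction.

Apply edit: d2 := 13/2
  d5 = d3*2 = 9
  d6 = d2 - 9 + 5 = 5/2
  d7 = d1 - d5/2 = 17/2
  d8 = d3 - d6 = 2
Walk from origin (0, 0):
  seg 1: up by d5 = 9 → (0, 9)
  seg 2: down by d1 = 13 → (0, -4)
  seg 3: left by d2 = 13/2 → (-13/2, -4)
  seg 4: up by d8 = 2 → (-13/2, -2)
  seg 5: up by d5 = 9 → (-13/2, 7)
  seg 6: right by d6 = 5/2 → (-4, 7)

d5 = 9
d6 = 5/2
d7 = 17/2
d8 = 2
endpoint = (-4, 7)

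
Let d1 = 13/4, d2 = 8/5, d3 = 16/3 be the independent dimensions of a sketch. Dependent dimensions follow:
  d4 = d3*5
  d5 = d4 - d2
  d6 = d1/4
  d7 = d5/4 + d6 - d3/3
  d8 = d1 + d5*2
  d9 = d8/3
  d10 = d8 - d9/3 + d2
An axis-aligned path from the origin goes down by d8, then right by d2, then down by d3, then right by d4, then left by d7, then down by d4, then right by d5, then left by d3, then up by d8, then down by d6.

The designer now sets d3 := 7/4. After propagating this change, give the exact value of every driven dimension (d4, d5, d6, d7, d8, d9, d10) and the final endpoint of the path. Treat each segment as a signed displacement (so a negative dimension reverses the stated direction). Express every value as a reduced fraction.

Apply edit: d3 := 7/4
  d4 = d3*5 = 35/4
  d5 = d4 - d2 = 143/20
  d6 = d1/4 = 13/16
  d7 = d5/4 + d6 - d3/3 = 121/60
  d8 = d1 + d5*2 = 351/20
  d9 = d8/3 = 117/20
  d10 = d8 - d9/3 + d2 = 86/5
Walk from origin (0, 0):
  seg 1: down by d8 = 351/20 → (0, -351/20)
  seg 2: right by d2 = 8/5 → (8/5, -351/20)
  seg 3: down by d3 = 7/4 → (8/5, -193/10)
  seg 4: right by d4 = 35/4 → (207/20, -193/10)
  seg 5: left by d7 = 121/60 → (25/3, -193/10)
  seg 6: down by d4 = 35/4 → (25/3, -561/20)
  seg 7: right by d5 = 143/20 → (929/60, -561/20)
  seg 8: left by d3 = 7/4 → (206/15, -561/20)
  seg 9: up by d8 = 351/20 → (206/15, -21/2)
  seg 10: down by d6 = 13/16 → (206/15, -181/16)

d4 = 35/4
d5 = 143/20
d6 = 13/16
d7 = 121/60
d8 = 351/20
d9 = 117/20
d10 = 86/5
endpoint = (206/15, -181/16)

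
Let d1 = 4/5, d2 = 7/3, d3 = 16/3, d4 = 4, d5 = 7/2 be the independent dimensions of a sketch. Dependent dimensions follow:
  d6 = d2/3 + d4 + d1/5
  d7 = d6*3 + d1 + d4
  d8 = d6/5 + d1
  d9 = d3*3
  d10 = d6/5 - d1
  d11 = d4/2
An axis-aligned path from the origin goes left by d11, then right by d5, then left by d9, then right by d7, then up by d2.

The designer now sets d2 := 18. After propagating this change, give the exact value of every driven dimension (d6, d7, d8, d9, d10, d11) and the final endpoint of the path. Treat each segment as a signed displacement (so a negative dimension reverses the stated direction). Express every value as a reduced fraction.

Apply edit: d2 := 18
  d6 = d2/3 + d4 + d1/5 = 254/25
  d7 = d6*3 + d1 + d4 = 882/25
  d8 = d6/5 + d1 = 354/125
  d9 = d3*3 = 16
  d10 = d6/5 - d1 = 154/125
  d11 = d4/2 = 2
Walk from origin (0, 0):
  seg 1: left by d11 = 2 → (-2, 0)
  seg 2: right by d5 = 7/2 → (3/2, 0)
  seg 3: left by d9 = 16 → (-29/2, 0)
  seg 4: right by d7 = 882/25 → (1039/50, 0)
  seg 5: up by d2 = 18 → (1039/50, 18)

d6 = 254/25
d7 = 882/25
d8 = 354/125
d9 = 16
d10 = 154/125
d11 = 2
endpoint = (1039/50, 18)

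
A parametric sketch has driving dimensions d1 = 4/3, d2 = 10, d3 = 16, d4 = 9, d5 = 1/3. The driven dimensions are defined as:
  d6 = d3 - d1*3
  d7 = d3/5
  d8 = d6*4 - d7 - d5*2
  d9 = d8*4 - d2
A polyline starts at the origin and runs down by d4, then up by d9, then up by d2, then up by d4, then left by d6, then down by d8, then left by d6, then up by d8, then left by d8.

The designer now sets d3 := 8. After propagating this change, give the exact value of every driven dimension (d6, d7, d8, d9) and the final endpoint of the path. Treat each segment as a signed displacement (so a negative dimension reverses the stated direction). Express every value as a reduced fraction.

d6 = 4
d7 = 8/5
d8 = 206/15
d9 = 674/15
endpoint = (-326/15, 824/15)

Apply edit: d3 := 8
  d6 = d3 - d1*3 = 4
  d7 = d3/5 = 8/5
  d8 = d6*4 - d7 - d5*2 = 206/15
  d9 = d8*4 - d2 = 674/15
Walk from origin (0, 0):
  seg 1: down by d4 = 9 → (0, -9)
  seg 2: up by d9 = 674/15 → (0, 539/15)
  seg 3: up by d2 = 10 → (0, 689/15)
  seg 4: up by d4 = 9 → (0, 824/15)
  seg 5: left by d6 = 4 → (-4, 824/15)
  seg 6: down by d8 = 206/15 → (-4, 206/5)
  seg 7: left by d6 = 4 → (-8, 206/5)
  seg 8: up by d8 = 206/15 → (-8, 824/15)
  seg 9: left by d8 = 206/15 → (-326/15, 824/15)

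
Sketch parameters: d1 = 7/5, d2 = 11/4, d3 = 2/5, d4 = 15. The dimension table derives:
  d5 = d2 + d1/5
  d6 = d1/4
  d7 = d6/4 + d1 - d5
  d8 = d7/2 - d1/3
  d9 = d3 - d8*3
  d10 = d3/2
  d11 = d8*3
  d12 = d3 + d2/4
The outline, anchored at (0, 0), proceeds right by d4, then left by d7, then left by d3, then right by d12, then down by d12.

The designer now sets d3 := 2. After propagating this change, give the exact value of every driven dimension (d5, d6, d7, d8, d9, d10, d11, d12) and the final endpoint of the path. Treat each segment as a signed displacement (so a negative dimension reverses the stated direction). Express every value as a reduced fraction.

Apply edit: d3 := 2
  d5 = d2 + d1/5 = 303/100
  d6 = d1/4 = 7/20
  d7 = d6/4 + d1 - d5 = -617/400
  d8 = d7/2 - d1/3 = -2971/2400
  d9 = d3 - d8*3 = 4571/800
  d10 = d3/2 = 1
  d11 = d8*3 = -2971/800
  d12 = d3 + d2/4 = 43/16
Walk from origin (0, 0):
  seg 1: right by d4 = 15 → (15, 0)
  seg 2: left by d7 = -617/400 → (6617/400, 0)
  seg 3: left by d3 = 2 → (5817/400, 0)
  seg 4: right by d12 = 43/16 → (1723/100, 0)
  seg 5: down by d12 = 43/16 → (1723/100, -43/16)

d5 = 303/100
d6 = 7/20
d7 = -617/400
d8 = -2971/2400
d9 = 4571/800
d10 = 1
d11 = -2971/800
d12 = 43/16
endpoint = (1723/100, -43/16)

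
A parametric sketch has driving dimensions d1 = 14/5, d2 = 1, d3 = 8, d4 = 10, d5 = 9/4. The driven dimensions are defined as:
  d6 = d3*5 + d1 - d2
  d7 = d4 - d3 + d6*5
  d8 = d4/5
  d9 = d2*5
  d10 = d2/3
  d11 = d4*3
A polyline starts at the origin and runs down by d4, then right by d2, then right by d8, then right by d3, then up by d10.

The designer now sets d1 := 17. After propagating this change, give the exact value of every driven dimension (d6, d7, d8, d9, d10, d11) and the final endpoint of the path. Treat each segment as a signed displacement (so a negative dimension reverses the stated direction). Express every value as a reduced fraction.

Apply edit: d1 := 17
  d6 = d3*5 + d1 - d2 = 56
  d7 = d4 - d3 + d6*5 = 282
  d8 = d4/5 = 2
  d9 = d2*5 = 5
  d10 = d2/3 = 1/3
  d11 = d4*3 = 30
Walk from origin (0, 0):
  seg 1: down by d4 = 10 → (0, -10)
  seg 2: right by d2 = 1 → (1, -10)
  seg 3: right by d8 = 2 → (3, -10)
  seg 4: right by d3 = 8 → (11, -10)
  seg 5: up by d10 = 1/3 → (11, -29/3)

d6 = 56
d7 = 282
d8 = 2
d9 = 5
d10 = 1/3
d11 = 30
endpoint = (11, -29/3)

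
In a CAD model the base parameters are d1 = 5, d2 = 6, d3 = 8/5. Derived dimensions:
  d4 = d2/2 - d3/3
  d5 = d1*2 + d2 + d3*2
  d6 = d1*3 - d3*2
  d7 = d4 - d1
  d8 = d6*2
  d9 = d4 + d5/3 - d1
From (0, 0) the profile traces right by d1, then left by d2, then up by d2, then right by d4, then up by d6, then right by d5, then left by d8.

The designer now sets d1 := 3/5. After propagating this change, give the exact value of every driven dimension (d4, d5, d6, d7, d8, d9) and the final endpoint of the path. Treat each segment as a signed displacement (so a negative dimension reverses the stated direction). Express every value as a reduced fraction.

d4 = 37/15
d5 = 52/5
d6 = -7/5
d7 = 28/15
d8 = -14/5
d9 = 16/3
endpoint = (154/15, 23/5)

Apply edit: d1 := 3/5
  d4 = d2/2 - d3/3 = 37/15
  d5 = d1*2 + d2 + d3*2 = 52/5
  d6 = d1*3 - d3*2 = -7/5
  d7 = d4 - d1 = 28/15
  d8 = d6*2 = -14/5
  d9 = d4 + d5/3 - d1 = 16/3
Walk from origin (0, 0):
  seg 1: right by d1 = 3/5 → (3/5, 0)
  seg 2: left by d2 = 6 → (-27/5, 0)
  seg 3: up by d2 = 6 → (-27/5, 6)
  seg 4: right by d4 = 37/15 → (-44/15, 6)
  seg 5: up by d6 = -7/5 → (-44/15, 23/5)
  seg 6: right by d5 = 52/5 → (112/15, 23/5)
  seg 7: left by d8 = -14/5 → (154/15, 23/5)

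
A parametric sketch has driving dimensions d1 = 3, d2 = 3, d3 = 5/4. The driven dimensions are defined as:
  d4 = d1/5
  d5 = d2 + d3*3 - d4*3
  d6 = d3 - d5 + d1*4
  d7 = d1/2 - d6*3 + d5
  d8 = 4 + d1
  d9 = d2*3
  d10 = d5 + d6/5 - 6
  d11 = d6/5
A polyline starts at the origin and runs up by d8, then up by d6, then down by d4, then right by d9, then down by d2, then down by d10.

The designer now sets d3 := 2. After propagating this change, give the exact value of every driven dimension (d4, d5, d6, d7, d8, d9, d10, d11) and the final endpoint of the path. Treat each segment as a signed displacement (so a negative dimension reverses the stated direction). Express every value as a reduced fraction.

d4 = 3/5
d5 = 36/5
d6 = 34/5
d7 = -117/10
d8 = 7
d9 = 9
d10 = 64/25
d11 = 34/25
endpoint = (9, 191/25)

Apply edit: d3 := 2
  d4 = d1/5 = 3/5
  d5 = d2 + d3*3 - d4*3 = 36/5
  d6 = d3 - d5 + d1*4 = 34/5
  d7 = d1/2 - d6*3 + d5 = -117/10
  d8 = 4 + d1 = 7
  d9 = d2*3 = 9
  d10 = d5 + d6/5 - 6 = 64/25
  d11 = d6/5 = 34/25
Walk from origin (0, 0):
  seg 1: up by d8 = 7 → (0, 7)
  seg 2: up by d6 = 34/5 → (0, 69/5)
  seg 3: down by d4 = 3/5 → (0, 66/5)
  seg 4: right by d9 = 9 → (9, 66/5)
  seg 5: down by d2 = 3 → (9, 51/5)
  seg 6: down by d10 = 64/25 → (9, 191/25)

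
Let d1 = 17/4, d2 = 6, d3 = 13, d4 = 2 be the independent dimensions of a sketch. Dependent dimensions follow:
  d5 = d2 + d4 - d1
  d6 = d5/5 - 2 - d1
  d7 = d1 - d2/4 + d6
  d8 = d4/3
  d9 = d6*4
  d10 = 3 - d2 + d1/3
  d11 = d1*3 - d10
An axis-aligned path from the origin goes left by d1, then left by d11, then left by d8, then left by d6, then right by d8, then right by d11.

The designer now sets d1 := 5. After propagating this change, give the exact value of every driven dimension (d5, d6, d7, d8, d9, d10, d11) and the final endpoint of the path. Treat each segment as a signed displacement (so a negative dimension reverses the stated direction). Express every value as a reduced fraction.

Apply edit: d1 := 5
  d5 = d2 + d4 - d1 = 3
  d6 = d5/5 - 2 - d1 = -32/5
  d7 = d1 - d2/4 + d6 = -29/10
  d8 = d4/3 = 2/3
  d9 = d6*4 = -128/5
  d10 = 3 - d2 + d1/3 = -4/3
  d11 = d1*3 - d10 = 49/3
Walk from origin (0, 0):
  seg 1: left by d1 = 5 → (-5, 0)
  seg 2: left by d11 = 49/3 → (-64/3, 0)
  seg 3: left by d8 = 2/3 → (-22, 0)
  seg 4: left by d6 = -32/5 → (-78/5, 0)
  seg 5: right by d8 = 2/3 → (-224/15, 0)
  seg 6: right by d11 = 49/3 → (7/5, 0)

d5 = 3
d6 = -32/5
d7 = -29/10
d8 = 2/3
d9 = -128/5
d10 = -4/3
d11 = 49/3
endpoint = (7/5, 0)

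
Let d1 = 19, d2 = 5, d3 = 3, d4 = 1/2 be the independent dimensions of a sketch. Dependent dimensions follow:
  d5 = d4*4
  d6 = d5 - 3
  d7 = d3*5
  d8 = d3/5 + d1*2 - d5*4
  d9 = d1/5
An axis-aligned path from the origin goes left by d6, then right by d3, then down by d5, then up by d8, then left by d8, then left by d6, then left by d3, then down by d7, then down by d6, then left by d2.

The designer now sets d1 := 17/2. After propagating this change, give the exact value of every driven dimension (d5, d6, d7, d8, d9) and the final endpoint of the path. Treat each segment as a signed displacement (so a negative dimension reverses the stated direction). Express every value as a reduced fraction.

Apply edit: d1 := 17/2
  d5 = d4*4 = 2
  d6 = d5 - 3 = -1
  d7 = d3*5 = 15
  d8 = d3/5 + d1*2 - d5*4 = 48/5
  d9 = d1/5 = 17/10
Walk from origin (0, 0):
  seg 1: left by d6 = -1 → (1, 0)
  seg 2: right by d3 = 3 → (4, 0)
  seg 3: down by d5 = 2 → (4, -2)
  seg 4: up by d8 = 48/5 → (4, 38/5)
  seg 5: left by d8 = 48/5 → (-28/5, 38/5)
  seg 6: left by d6 = -1 → (-23/5, 38/5)
  seg 7: left by d3 = 3 → (-38/5, 38/5)
  seg 8: down by d7 = 15 → (-38/5, -37/5)
  seg 9: down by d6 = -1 → (-38/5, -32/5)
  seg 10: left by d2 = 5 → (-63/5, -32/5)

d5 = 2
d6 = -1
d7 = 15
d8 = 48/5
d9 = 17/10
endpoint = (-63/5, -32/5)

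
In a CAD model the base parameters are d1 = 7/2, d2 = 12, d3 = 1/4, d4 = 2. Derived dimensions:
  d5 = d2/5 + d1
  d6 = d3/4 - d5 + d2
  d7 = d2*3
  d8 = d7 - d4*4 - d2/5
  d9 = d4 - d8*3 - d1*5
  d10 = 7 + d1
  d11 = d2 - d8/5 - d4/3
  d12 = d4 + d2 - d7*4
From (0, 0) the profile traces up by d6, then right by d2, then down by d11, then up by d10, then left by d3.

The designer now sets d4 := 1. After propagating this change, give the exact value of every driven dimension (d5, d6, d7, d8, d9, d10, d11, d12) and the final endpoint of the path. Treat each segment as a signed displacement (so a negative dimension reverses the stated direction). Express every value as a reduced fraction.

d5 = 59/10
d6 = 493/80
d7 = 36
d8 = 148/5
d9 = -1053/10
d10 = 21/2
d11 = 431/75
d12 = -131
endpoint = (47/4, 13099/1200)

Apply edit: d4 := 1
  d5 = d2/5 + d1 = 59/10
  d6 = d3/4 - d5 + d2 = 493/80
  d7 = d2*3 = 36
  d8 = d7 - d4*4 - d2/5 = 148/5
  d9 = d4 - d8*3 - d1*5 = -1053/10
  d10 = 7 + d1 = 21/2
  d11 = d2 - d8/5 - d4/3 = 431/75
  d12 = d4 + d2 - d7*4 = -131
Walk from origin (0, 0):
  seg 1: up by d6 = 493/80 → (0, 493/80)
  seg 2: right by d2 = 12 → (12, 493/80)
  seg 3: down by d11 = 431/75 → (12, 499/1200)
  seg 4: up by d10 = 21/2 → (12, 13099/1200)
  seg 5: left by d3 = 1/4 → (47/4, 13099/1200)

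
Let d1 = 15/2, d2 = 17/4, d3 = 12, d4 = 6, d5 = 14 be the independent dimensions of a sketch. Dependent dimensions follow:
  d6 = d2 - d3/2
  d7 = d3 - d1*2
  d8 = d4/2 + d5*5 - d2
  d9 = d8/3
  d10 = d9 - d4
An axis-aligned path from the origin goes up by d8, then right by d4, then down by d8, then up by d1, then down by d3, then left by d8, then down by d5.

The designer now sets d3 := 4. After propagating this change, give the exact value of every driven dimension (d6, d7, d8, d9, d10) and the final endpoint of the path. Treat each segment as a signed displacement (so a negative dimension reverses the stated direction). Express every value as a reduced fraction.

Apply edit: d3 := 4
  d6 = d2 - d3/2 = 9/4
  d7 = d3 - d1*2 = -11
  d8 = d4/2 + d5*5 - d2 = 275/4
  d9 = d8/3 = 275/12
  d10 = d9 - d4 = 203/12
Walk from origin (0, 0):
  seg 1: up by d8 = 275/4 → (0, 275/4)
  seg 2: right by d4 = 6 → (6, 275/4)
  seg 3: down by d8 = 275/4 → (6, 0)
  seg 4: up by d1 = 15/2 → (6, 15/2)
  seg 5: down by d3 = 4 → (6, 7/2)
  seg 6: left by d8 = 275/4 → (-251/4, 7/2)
  seg 7: down by d5 = 14 → (-251/4, -21/2)

d6 = 9/4
d7 = -11
d8 = 275/4
d9 = 275/12
d10 = 203/12
endpoint = (-251/4, -21/2)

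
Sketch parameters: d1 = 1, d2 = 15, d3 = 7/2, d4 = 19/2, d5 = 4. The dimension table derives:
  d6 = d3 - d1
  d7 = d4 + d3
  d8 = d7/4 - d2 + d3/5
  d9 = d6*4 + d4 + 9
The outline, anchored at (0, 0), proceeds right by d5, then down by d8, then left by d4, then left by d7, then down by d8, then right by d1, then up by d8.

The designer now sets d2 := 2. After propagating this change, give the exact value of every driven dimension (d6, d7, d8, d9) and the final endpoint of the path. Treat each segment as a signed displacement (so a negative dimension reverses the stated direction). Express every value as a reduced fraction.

d6 = 5/2
d7 = 13
d8 = 39/20
d9 = 57/2
endpoint = (-35/2, -39/20)

Apply edit: d2 := 2
  d6 = d3 - d1 = 5/2
  d7 = d4 + d3 = 13
  d8 = d7/4 - d2 + d3/5 = 39/20
  d9 = d6*4 + d4 + 9 = 57/2
Walk from origin (0, 0):
  seg 1: right by d5 = 4 → (4, 0)
  seg 2: down by d8 = 39/20 → (4, -39/20)
  seg 3: left by d4 = 19/2 → (-11/2, -39/20)
  seg 4: left by d7 = 13 → (-37/2, -39/20)
  seg 5: down by d8 = 39/20 → (-37/2, -39/10)
  seg 6: right by d1 = 1 → (-35/2, -39/10)
  seg 7: up by d8 = 39/20 → (-35/2, -39/20)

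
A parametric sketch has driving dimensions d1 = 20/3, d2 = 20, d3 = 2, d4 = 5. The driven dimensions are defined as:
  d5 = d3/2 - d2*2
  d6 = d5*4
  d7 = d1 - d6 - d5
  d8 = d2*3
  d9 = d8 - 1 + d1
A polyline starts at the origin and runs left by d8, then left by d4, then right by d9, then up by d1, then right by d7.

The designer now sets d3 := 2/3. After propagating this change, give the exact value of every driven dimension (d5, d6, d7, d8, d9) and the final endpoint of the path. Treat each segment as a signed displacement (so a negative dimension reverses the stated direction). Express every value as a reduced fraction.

Apply edit: d3 := 2/3
  d5 = d3/2 - d2*2 = -119/3
  d6 = d5*4 = -476/3
  d7 = d1 - d6 - d5 = 205
  d8 = d2*3 = 60
  d9 = d8 - 1 + d1 = 197/3
Walk from origin (0, 0):
  seg 1: left by d8 = 60 → (-60, 0)
  seg 2: left by d4 = 5 → (-65, 0)
  seg 3: right by d9 = 197/3 → (2/3, 0)
  seg 4: up by d1 = 20/3 → (2/3, 20/3)
  seg 5: right by d7 = 205 → (617/3, 20/3)

d5 = -119/3
d6 = -476/3
d7 = 205
d8 = 60
d9 = 197/3
endpoint = (617/3, 20/3)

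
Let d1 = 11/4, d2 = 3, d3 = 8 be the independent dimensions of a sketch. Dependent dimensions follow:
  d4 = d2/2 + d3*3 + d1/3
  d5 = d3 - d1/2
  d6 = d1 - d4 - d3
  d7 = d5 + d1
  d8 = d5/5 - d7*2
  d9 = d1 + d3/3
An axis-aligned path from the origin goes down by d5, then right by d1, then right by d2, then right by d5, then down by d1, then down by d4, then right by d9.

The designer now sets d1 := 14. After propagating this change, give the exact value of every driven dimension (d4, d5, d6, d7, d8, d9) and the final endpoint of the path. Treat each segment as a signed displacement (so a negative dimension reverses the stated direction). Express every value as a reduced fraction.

d4 = 181/6
d5 = 1
d6 = -145/6
d7 = 15
d8 = -149/5
d9 = 50/3
endpoint = (104/3, -271/6)

Apply edit: d1 := 14
  d4 = d2/2 + d3*3 + d1/3 = 181/6
  d5 = d3 - d1/2 = 1
  d6 = d1 - d4 - d3 = -145/6
  d7 = d5 + d1 = 15
  d8 = d5/5 - d7*2 = -149/5
  d9 = d1 + d3/3 = 50/3
Walk from origin (0, 0):
  seg 1: down by d5 = 1 → (0, -1)
  seg 2: right by d1 = 14 → (14, -1)
  seg 3: right by d2 = 3 → (17, -1)
  seg 4: right by d5 = 1 → (18, -1)
  seg 5: down by d1 = 14 → (18, -15)
  seg 6: down by d4 = 181/6 → (18, -271/6)
  seg 7: right by d9 = 50/3 → (104/3, -271/6)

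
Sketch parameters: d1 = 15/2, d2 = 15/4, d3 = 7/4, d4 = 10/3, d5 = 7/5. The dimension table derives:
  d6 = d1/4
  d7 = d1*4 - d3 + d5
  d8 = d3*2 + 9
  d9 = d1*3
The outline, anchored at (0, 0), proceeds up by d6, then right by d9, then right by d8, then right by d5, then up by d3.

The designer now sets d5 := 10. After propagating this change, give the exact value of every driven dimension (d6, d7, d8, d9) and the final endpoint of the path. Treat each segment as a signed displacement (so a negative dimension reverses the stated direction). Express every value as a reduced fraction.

d6 = 15/8
d7 = 153/4
d8 = 25/2
d9 = 45/2
endpoint = (45, 29/8)

Apply edit: d5 := 10
  d6 = d1/4 = 15/8
  d7 = d1*4 - d3 + d5 = 153/4
  d8 = d3*2 + 9 = 25/2
  d9 = d1*3 = 45/2
Walk from origin (0, 0):
  seg 1: up by d6 = 15/8 → (0, 15/8)
  seg 2: right by d9 = 45/2 → (45/2, 15/8)
  seg 3: right by d8 = 25/2 → (35, 15/8)
  seg 4: right by d5 = 10 → (45, 15/8)
  seg 5: up by d3 = 7/4 → (45, 29/8)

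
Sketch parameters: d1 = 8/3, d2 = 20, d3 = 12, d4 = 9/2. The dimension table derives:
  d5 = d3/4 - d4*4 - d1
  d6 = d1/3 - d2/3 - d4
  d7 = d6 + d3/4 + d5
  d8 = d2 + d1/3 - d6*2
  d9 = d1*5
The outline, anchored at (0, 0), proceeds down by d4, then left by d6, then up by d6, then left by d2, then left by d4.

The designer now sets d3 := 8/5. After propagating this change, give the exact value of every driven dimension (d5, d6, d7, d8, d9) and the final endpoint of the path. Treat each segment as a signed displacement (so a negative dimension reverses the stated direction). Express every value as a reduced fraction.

Apply edit: d3 := 8/5
  d5 = d3/4 - d4*4 - d1 = -304/15
  d6 = d1/3 - d2/3 - d4 = -185/18
  d7 = d6 + d3/4 + d5 = -2713/90
  d8 = d2 + d1/3 - d6*2 = 373/9
  d9 = d1*5 = 40/3
Walk from origin (0, 0):
  seg 1: down by d4 = 9/2 → (0, -9/2)
  seg 2: left by d6 = -185/18 → (185/18, -9/2)
  seg 3: up by d6 = -185/18 → (185/18, -133/9)
  seg 4: left by d2 = 20 → (-175/18, -133/9)
  seg 5: left by d4 = 9/2 → (-128/9, -133/9)

d5 = -304/15
d6 = -185/18
d7 = -2713/90
d8 = 373/9
d9 = 40/3
endpoint = (-128/9, -133/9)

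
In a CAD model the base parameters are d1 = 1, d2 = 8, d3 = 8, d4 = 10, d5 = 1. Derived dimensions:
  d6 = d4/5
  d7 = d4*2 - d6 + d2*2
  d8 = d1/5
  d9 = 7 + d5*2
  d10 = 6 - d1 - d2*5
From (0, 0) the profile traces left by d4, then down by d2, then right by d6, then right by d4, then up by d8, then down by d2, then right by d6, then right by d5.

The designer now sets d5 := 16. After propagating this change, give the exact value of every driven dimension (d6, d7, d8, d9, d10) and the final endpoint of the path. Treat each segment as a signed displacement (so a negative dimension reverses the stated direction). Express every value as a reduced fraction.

Apply edit: d5 := 16
  d6 = d4/5 = 2
  d7 = d4*2 - d6 + d2*2 = 34
  d8 = d1/5 = 1/5
  d9 = 7 + d5*2 = 39
  d10 = 6 - d1 - d2*5 = -35
Walk from origin (0, 0):
  seg 1: left by d4 = 10 → (-10, 0)
  seg 2: down by d2 = 8 → (-10, -8)
  seg 3: right by d6 = 2 → (-8, -8)
  seg 4: right by d4 = 10 → (2, -8)
  seg 5: up by d8 = 1/5 → (2, -39/5)
  seg 6: down by d2 = 8 → (2, -79/5)
  seg 7: right by d6 = 2 → (4, -79/5)
  seg 8: right by d5 = 16 → (20, -79/5)

d6 = 2
d7 = 34
d8 = 1/5
d9 = 39
d10 = -35
endpoint = (20, -79/5)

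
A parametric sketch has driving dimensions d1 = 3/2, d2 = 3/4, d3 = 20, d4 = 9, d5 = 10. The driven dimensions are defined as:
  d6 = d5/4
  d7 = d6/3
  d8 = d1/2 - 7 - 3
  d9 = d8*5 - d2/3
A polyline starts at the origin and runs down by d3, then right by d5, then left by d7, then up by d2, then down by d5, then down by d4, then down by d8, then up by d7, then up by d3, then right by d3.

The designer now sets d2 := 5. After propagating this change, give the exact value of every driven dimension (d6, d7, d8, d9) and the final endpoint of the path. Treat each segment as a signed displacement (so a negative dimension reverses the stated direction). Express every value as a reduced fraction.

Apply edit: d2 := 5
  d6 = d5/4 = 5/2
  d7 = d6/3 = 5/6
  d8 = d1/2 - 7 - 3 = -37/4
  d9 = d8*5 - d2/3 = -575/12
Walk from origin (0, 0):
  seg 1: down by d3 = 20 → (0, -20)
  seg 2: right by d5 = 10 → (10, -20)
  seg 3: left by d7 = 5/6 → (55/6, -20)
  seg 4: up by d2 = 5 → (55/6, -15)
  seg 5: down by d5 = 10 → (55/6, -25)
  seg 6: down by d4 = 9 → (55/6, -34)
  seg 7: down by d8 = -37/4 → (55/6, -99/4)
  seg 8: up by d7 = 5/6 → (55/6, -287/12)
  seg 9: up by d3 = 20 → (55/6, -47/12)
  seg 10: right by d3 = 20 → (175/6, -47/12)

d6 = 5/2
d7 = 5/6
d8 = -37/4
d9 = -575/12
endpoint = (175/6, -47/12)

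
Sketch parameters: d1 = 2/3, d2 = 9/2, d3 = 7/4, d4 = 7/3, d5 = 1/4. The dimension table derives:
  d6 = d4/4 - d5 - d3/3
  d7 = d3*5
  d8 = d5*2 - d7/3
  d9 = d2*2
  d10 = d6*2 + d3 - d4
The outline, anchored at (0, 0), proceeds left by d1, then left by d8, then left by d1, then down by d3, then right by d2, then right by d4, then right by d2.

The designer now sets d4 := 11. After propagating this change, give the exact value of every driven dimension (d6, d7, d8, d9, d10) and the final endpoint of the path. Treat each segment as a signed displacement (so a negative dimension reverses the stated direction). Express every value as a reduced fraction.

d6 = 23/12
d7 = 35/4
d8 = -29/12
d9 = 9
d10 = -65/12
endpoint = (253/12, -7/4)

Apply edit: d4 := 11
  d6 = d4/4 - d5 - d3/3 = 23/12
  d7 = d3*5 = 35/4
  d8 = d5*2 - d7/3 = -29/12
  d9 = d2*2 = 9
  d10 = d6*2 + d3 - d4 = -65/12
Walk from origin (0, 0):
  seg 1: left by d1 = 2/3 → (-2/3, 0)
  seg 2: left by d8 = -29/12 → (7/4, 0)
  seg 3: left by d1 = 2/3 → (13/12, 0)
  seg 4: down by d3 = 7/4 → (13/12, -7/4)
  seg 5: right by d2 = 9/2 → (67/12, -7/4)
  seg 6: right by d4 = 11 → (199/12, -7/4)
  seg 7: right by d2 = 9/2 → (253/12, -7/4)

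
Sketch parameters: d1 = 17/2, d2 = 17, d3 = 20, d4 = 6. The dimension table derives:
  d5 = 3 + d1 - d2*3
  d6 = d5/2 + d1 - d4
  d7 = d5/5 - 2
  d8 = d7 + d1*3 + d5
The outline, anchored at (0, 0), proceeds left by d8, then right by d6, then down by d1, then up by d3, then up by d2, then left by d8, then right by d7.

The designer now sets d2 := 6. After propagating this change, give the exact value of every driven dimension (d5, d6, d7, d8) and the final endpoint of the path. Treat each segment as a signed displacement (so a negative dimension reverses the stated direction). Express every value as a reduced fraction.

Apply edit: d2 := 6
  d5 = 3 + d1 - d2*3 = -13/2
  d6 = d5/2 + d1 - d4 = -3/4
  d7 = d5/5 - 2 = -33/10
  d8 = d7 + d1*3 + d5 = 157/10
Walk from origin (0, 0):
  seg 1: left by d8 = 157/10 → (-157/10, 0)
  seg 2: right by d6 = -3/4 → (-329/20, 0)
  seg 3: down by d1 = 17/2 → (-329/20, -17/2)
  seg 4: up by d3 = 20 → (-329/20, 23/2)
  seg 5: up by d2 = 6 → (-329/20, 35/2)
  seg 6: left by d8 = 157/10 → (-643/20, 35/2)
  seg 7: right by d7 = -33/10 → (-709/20, 35/2)

d5 = -13/2
d6 = -3/4
d7 = -33/10
d8 = 157/10
endpoint = (-709/20, 35/2)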